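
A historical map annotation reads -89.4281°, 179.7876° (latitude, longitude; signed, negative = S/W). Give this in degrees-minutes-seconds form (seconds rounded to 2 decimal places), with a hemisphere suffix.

89°25′41.16″ S, 179°47′15.36″ E

Latitude is negative → S; |value| = 89.428100
Latitude: 0.428100° → 25.68600′; 0.68600 × 60 = 41.1600″
Longitude: 0.787600 × 60 = 47.25600′ → 47′, remainder × 60 = 15.3600″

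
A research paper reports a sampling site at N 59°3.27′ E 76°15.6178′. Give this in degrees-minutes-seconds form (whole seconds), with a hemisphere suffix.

59°03′16″ N, 76°15′37″ E

φ: fractional minutes 0.27000 × 60 = 16.20″
λ: 15.61780′ → 15′ and 0.61780 × 60 = 37.07″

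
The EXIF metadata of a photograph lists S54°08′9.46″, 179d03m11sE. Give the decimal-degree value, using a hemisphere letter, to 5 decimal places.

54.13596° S, 179.05306° E

Latitude: 54 + 8/60 + 9.46/3600 = 54.135961
Longitude: 179 + 3/60 + 11/3600 = 179.053056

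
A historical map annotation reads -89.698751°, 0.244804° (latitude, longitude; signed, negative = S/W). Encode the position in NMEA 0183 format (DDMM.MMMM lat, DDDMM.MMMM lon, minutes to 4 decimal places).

8941.9251,S / 00014.6882,E

Latitude is negative → S; |value| = 89.698751
Lat: 89° + 0.698751 × 60 = 89° 41.925060′
Lon: minutes = (0.244804 − 0) × 60 = 14.688240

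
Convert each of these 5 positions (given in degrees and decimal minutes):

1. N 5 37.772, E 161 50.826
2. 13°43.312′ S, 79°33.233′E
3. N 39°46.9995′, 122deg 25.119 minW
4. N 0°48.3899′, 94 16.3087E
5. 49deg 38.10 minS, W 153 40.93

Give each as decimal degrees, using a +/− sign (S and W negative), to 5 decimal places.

1. 5.62953, 161.84710
2. -13.72187, 79.55388
3. 39.78333, -122.41865
4. 0.80650, 94.27181
5. -49.63500, -153.68217

Point 1:
  φ: 5 + 37.772/60 = 5.629533
  N → positive
  λ: 161 + 50.826/60 = 161.847100
  E ⇒ keep positive
Point 2:
  Latitude: 43.312′ = 0.721867°; total 13.721867
  S → negative
  λ: 79 + 33.233/60 = 79.553883
  E ⇒ keep positive
Point 3:
  Lat: 39 + 46.9995/60 = 39.783325
  N → positive
  Lon: 122 + 25.119/60 = 122.418650
  W ⇒ negate
Point 4:
  Lat: 48.3899′ = 0.806498°; total 0.806498
  N ⇒ keep positive
  Lon: 16.3087′ = 0.271812°; total 94.271812
  E → positive
Point 5:
  Latitude: 38.1′ = 0.635000°; total 49.635000
  S → negative
  Longitude: 153 + 40.93/60 = 153.682167
  hemisphere W, so the sign is −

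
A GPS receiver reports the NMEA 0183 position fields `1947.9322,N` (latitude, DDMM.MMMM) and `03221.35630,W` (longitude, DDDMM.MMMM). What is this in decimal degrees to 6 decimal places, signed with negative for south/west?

19.798870, -32.355938

Lat: degrees = first 2 digits = 19, minutes = 47.9322; 19 + 47.9322/60 = 19.7988700
N → positive
λ: split at 3 digits → 032° and 21.3563′; 32 + 21.3563/60 = 32.3559383
W ⇒ negate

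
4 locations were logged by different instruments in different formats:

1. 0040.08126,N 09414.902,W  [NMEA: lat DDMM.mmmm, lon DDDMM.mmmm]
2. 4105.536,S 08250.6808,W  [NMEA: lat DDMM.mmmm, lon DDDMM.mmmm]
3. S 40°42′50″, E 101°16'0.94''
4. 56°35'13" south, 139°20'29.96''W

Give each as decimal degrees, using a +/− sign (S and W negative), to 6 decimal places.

Point 1:
  Lat: split at 2 digits → 00° and 40.08126′; 0 + 40.08126/60 = 0.6680210
  N ⇒ keep positive
  Lon: degrees = first 3 digits = 94, minutes = 14.902; 94 + 14.902/60 = 94.2483667
  hemisphere W, so the sign is −
Point 2:
  Lat: degrees = first 2 digits = 41, minutes = 5.536; 41 + 5.536/60 = 41.0922667
  S → negative
  Lon: split at 3 digits → 082° and 50.6808′; 82 + 50.6808/60 = 82.8446800
  W → negative
Point 3:
  φ: 42′ + 50″ = 42.83333′; 40 + 42.83333/60 = 40.7138889
  hemisphere S, so the sign is −
  λ: 16′ + 0.94″ = 16.01567′; 101 + 16.01567/60 = 101.2669278
  E → positive
Point 4:
  Lat: 35′ + 13″ = 35.21667′; 56 + 35.21667/60 = 56.5869444
  S ⇒ negate
  λ: 20′ + 29.96″ = 20.49933′; 139 + 20.49933/60 = 139.3416556
  W → negative

1. 0.668021, -94.248367
2. -41.092267, -82.844680
3. -40.713889, 101.266928
4. -56.586944, -139.341656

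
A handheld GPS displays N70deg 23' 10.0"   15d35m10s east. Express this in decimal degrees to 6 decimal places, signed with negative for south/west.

Lat: 70 + 23/60 + 10/3600 = 70.3861111
N → positive
λ: 35′ + 10″ = 35.16667′; 15 + 35.16667/60 = 15.5861111
E ⇒ keep positive

70.386111, 15.586111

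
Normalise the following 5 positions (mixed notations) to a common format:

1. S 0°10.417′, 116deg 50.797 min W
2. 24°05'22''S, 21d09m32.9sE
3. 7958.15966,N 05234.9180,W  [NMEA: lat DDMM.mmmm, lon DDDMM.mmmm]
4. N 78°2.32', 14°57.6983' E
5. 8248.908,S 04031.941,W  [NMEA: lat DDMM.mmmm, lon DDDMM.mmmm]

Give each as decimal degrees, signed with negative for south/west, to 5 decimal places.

1. -0.17362, -116.84662
2. -24.08944, 21.15914
3. 79.96933, -52.58197
4. 78.03867, 14.96164
5. -82.81513, -40.53235

Point 1:
  Latitude: 10.417′ = 0.173617°; total 0.173617
  hemisphere S, so the sign is −
  Lon: 116 + 50.797/60 = 116.846617
  W → negative
Point 2:
  Latitude: 24° + 5/60 + 22/3600 = 24 + 0.083333 + 0.006111 = 24.089444
  hemisphere S, so the sign is −
  Lon: 9′ + 32.9″ = 9.54833′; 21 + 9.54833/60 = 21.159139
  E ⇒ keep positive
Point 3:
  φ: degrees = first 2 digits = 79, minutes = 58.15966; 79 + 58.15966/60 = 79.969328
  N ⇒ keep positive
  Lon: split at 3 digits → 052° and 34.918′; 52 + 34.918/60 = 52.581967
  W → negative
Point 4:
  Lat: 2.32′ = 0.038667°; total 78.038667
  N ⇒ keep positive
  Lon: 14 + 57.6983/60 = 14.961638
  E → positive
Point 5:
  Lat: degrees = first 2 digits = 82, minutes = 48.908; 82 + 48.908/60 = 82.815133
  S ⇒ negate
  Longitude: split at 3 digits → 040° and 31.941′; 40 + 31.941/60 = 40.532350
  hemisphere W, so the sign is −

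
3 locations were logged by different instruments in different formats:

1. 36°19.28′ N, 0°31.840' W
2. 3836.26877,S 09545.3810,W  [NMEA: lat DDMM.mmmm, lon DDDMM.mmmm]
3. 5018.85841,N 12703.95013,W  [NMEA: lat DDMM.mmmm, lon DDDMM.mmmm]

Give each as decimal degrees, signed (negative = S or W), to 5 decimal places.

Point 1:
  Lat: 19.28′ = 0.321333°; total 36.321333
  N ⇒ keep positive
  Lon: 31.84′ = 0.530667°; total 0.530667
  W ⇒ negate
Point 2:
  Lat: degrees = first 2 digits = 38, minutes = 36.26877; 38 + 36.26877/60 = 38.604480
  S → negative
  Longitude: degrees = first 3 digits = 95, minutes = 45.381; 95 + 45.381/60 = 95.756350
  W → negative
Point 3:
  φ: degrees = first 2 digits = 50, minutes = 18.85841; 50 + 18.85841/60 = 50.314307
  N ⇒ keep positive
  Lon: split at 3 digits → 127° and 3.95013′; 127 + 3.95013/60 = 127.065836
  W ⇒ negate

1. 36.32133, -0.53067
2. -38.60448, -95.75635
3. 50.31431, -127.06584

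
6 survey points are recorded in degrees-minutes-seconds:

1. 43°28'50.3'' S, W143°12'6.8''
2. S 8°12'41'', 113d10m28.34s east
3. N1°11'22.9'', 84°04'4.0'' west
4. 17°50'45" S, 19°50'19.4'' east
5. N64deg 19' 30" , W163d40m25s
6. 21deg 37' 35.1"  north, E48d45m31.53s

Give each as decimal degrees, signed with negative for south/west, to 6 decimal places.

1. -43.480639, -143.201889
2. -8.211389, 113.174539
3. 1.189694, -84.067778
4. -17.845833, 19.838722
5. 64.325000, -163.673611
6. 21.626417, 48.758758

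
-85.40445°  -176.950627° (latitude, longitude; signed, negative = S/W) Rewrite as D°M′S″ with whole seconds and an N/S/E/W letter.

Latitude is negative → S; |value| = 85.404450
Lat: whole degrees 85; 24.26700′ → 24′ and 16.02″
Longitude is negative → W; |value| = 176.950627
Longitude: 0.950627° → 57.03762′; 0.03762 × 60 = 2.26″

85°24′16″ S, 176°57′2″ W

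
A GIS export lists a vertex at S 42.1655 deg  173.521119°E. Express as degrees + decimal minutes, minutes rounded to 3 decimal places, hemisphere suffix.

Latitude: fractional part 0.165500 → 9.93000 minutes
λ: fractional part 0.521119 → 31.26714 minutes

42° 9.930′ S, 173° 31.267′ E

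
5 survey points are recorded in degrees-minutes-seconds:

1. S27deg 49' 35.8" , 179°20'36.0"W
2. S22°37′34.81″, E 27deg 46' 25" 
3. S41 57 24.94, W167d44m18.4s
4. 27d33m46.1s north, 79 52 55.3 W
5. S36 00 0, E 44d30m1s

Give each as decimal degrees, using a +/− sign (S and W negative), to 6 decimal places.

Point 1:
  Lat: 49′ + 35.8″ = 49.59667′; 27 + 49.59667/60 = 27.8266111
  hemisphere S, so the sign is −
  Longitude: 179 + 20/60 + 36/3600 = 179.3433333
  hemisphere W, so the sign is −
Point 2:
  φ: 22° + 37/60 + 34.81/3600 = 22 + 0.616667 + 0.009669 = 22.6263361
  hemisphere S, so the sign is −
  λ: 46′ + 25″ = 46.41667′; 27 + 46.41667/60 = 27.7736111
  E → positive
Point 3:
  Latitude: 41° + 57/60 + 24.94/3600 = 41 + 0.950000 + 0.006928 = 41.9569278
  hemisphere S, so the sign is −
  Lon: 167 + 44/60 + 18.4/3600 = 167.7384444
  W ⇒ negate
Point 4:
  Lat: 27° + 33/60 + 46.1/3600 = 27 + 0.550000 + 0.012806 = 27.5628056
  N ⇒ keep positive
  λ: 79 + 52/60 + 55.3/3600 = 79.8820278
  W → negative
Point 5:
  Lat: 36 + 0/60 + 0/3600 = 36.0000000
  S → negative
  Lon: 30′ + 1″ = 30.01667′; 44 + 30.01667/60 = 44.5002778
  E → positive

1. -27.826611, -179.343333
2. -22.626336, 27.773611
3. -41.956928, -167.738444
4. 27.562806, -79.882028
5. -36.000000, 44.500278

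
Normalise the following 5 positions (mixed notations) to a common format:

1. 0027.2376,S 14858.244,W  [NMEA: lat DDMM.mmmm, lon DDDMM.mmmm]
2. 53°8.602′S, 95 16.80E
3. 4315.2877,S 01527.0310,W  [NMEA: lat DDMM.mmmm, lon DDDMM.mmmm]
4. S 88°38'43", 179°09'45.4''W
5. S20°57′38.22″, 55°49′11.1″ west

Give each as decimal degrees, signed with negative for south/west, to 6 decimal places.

1. -0.453960, -148.970733
2. -53.143367, 95.280000
3. -43.254795, -15.450517
4. -88.645278, -179.162611
5. -20.960617, -55.819750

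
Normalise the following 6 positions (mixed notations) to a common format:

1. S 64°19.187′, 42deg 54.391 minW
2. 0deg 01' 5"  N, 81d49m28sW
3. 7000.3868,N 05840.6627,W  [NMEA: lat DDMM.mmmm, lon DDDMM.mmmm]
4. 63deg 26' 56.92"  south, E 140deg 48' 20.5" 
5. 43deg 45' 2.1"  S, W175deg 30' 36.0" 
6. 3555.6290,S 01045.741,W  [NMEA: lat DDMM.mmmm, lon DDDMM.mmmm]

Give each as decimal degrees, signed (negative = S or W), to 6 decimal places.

Point 1:
  Lat: 19.187′ = 0.319783°; total 64.3197833
  S ⇒ negate
  Lon: 54.391′ = 0.906517°; total 42.9065167
  W → negative
Point 2:
  φ: 0° + 1/60 + 5/3600 = 0 + 0.016667 + 0.001389 = 0.0180556
  N → positive
  Lon: 81° + 49/60 + 28/3600 = 81 + 0.816667 + 0.007778 = 81.8244444
  hemisphere W, so the sign is −
Point 3:
  φ: split at 2 digits → 70° and 0.3868′; 70 + 0.3868/60 = 70.0064467
  N ⇒ keep positive
  Lon: degrees = first 3 digits = 58, minutes = 40.6627; 58 + 40.6627/60 = 58.6777117
  W → negative
Point 4:
  Latitude: 63 + 26/60 + 56.92/3600 = 63.4491444
  S → negative
  λ: 140° + 48/60 + 20.5/3600 = 140 + 0.800000 + 0.005694 = 140.8056944
  E ⇒ keep positive
Point 5:
  Latitude: 43 + 45/60 + 2.1/3600 = 43.7505833
  hemisphere S, so the sign is −
  λ: 30′ + 36″ = 30.60000′; 175 + 30.60000/60 = 175.5100000
  hemisphere W, so the sign is −
Point 6:
  φ: split at 2 digits → 35° and 55.629′; 35 + 55.629/60 = 35.9271500
  S → negative
  Longitude: degrees = first 3 digits = 10, minutes = 45.741; 10 + 45.741/60 = 10.7623500
  W ⇒ negate

1. -64.319783, -42.906517
2. 0.018056, -81.824444
3. 70.006447, -58.677712
4. -63.449144, 140.805694
5. -43.750583, -175.510000
6. -35.927150, -10.762350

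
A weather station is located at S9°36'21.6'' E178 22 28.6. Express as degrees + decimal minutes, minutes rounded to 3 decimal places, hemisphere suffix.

Lat: 36 + 21.6/60 = 36.36000′
Longitude: 22 + 28.6/60 = 22.47667′

9° 36.360′ S, 178° 22.477′ E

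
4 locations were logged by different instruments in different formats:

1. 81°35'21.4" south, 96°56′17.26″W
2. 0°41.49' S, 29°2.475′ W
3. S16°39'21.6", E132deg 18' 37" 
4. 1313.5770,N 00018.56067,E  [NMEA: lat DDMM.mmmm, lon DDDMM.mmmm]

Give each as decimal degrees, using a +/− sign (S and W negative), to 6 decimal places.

Point 1:
  Latitude: 81 + 35/60 + 21.4/3600 = 81.5892778
  S ⇒ negate
  λ: 96° + 56/60 + 17.26/3600 = 96 + 0.933333 + 0.004794 = 96.9381278
  W ⇒ negate
Point 2:
  Latitude: 0 + 41.49/60 = 0.6915000
  S → negative
  Lon: 29 + 2.475/60 = 29.0412500
  W ⇒ negate
Point 3:
  Latitude: 16° + 39/60 + 21.6/3600 = 16 + 0.650000 + 0.006000 = 16.6560000
  hemisphere S, so the sign is −
  Lon: 132 + 18/60 + 37/3600 = 132.3102778
  E → positive
Point 4:
  Lat: split at 2 digits → 13° and 13.577′; 13 + 13.577/60 = 13.2262833
  N ⇒ keep positive
  λ: split at 3 digits → 000° and 18.56067′; 0 + 18.56067/60 = 0.3093445
  E → positive

1. -81.589278, -96.938128
2. -0.691500, -29.041250
3. -16.656000, 132.310278
4. 13.226283, 0.309345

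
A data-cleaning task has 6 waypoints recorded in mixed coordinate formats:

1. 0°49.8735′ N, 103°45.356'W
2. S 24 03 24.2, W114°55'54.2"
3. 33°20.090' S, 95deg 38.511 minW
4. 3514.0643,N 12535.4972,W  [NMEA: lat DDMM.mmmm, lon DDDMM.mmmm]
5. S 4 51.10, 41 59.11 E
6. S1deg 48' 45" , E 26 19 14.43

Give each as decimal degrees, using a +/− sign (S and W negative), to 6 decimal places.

Point 1:
  Latitude: 49.8735′ = 0.831225°; total 0.8312250
  N ⇒ keep positive
  Lon: 103 + 45.356/60 = 103.7559333
  hemisphere W, so the sign is −
Point 2:
  Latitude: 3′ + 24.2″ = 3.40333′; 24 + 3.40333/60 = 24.0567222
  S ⇒ negate
  Lon: 114° + 55/60 + 54.2/3600 = 114 + 0.916667 + 0.015056 = 114.9317222
  hemisphere W, so the sign is −
Point 3:
  φ: 20.09′ = 0.334833°; total 33.3348333
  hemisphere S, so the sign is −
  Longitude: 38.511′ = 0.641850°; total 95.6418500
  W → negative
Point 4:
  Lat: split at 2 digits → 35° and 14.0643′; 35 + 14.0643/60 = 35.2344050
  N → positive
  Lon: split at 3 digits → 125° and 35.4972′; 125 + 35.4972/60 = 125.5916200
  W ⇒ negate
Point 5:
  φ: 51.1′ = 0.851667°; total 4.8516667
  S → negative
  Lon: 59.11′ = 0.985167°; total 41.9851667
  E → positive
Point 6:
  Latitude: 1° + 48/60 + 45/3600 = 1 + 0.800000 + 0.012500 = 1.8125000
  S ⇒ negate
  Longitude: 19′ + 14.43″ = 19.24050′; 26 + 19.24050/60 = 26.3206750
  E ⇒ keep positive

1. 0.831225, -103.755933
2. -24.056722, -114.931722
3. -33.334833, -95.641850
4. 35.234405, -125.591620
5. -4.851667, 41.985167
6. -1.812500, 26.320675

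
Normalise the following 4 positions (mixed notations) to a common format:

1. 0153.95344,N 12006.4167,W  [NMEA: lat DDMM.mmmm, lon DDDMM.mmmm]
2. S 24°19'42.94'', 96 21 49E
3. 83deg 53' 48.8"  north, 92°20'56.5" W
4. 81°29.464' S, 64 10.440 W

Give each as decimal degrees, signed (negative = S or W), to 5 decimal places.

1. 1.89922, -120.10695
2. -24.32859, 96.36361
3. 83.89689, -92.34903
4. -81.49107, -64.17400

Point 1:
  Latitude: split at 2 digits → 01° and 53.95344′; 1 + 53.95344/60 = 1.899224
  N ⇒ keep positive
  Longitude: split at 3 digits → 120° and 6.4167′; 120 + 6.4167/60 = 120.106945
  W → negative
Point 2:
  φ: 24 + 19/60 + 42.94/3600 = 24.328594
  S → negative
  λ: 96 + 21/60 + 49/3600 = 96.363611
  E → positive
Point 3:
  φ: 53′ + 48.8″ = 53.81333′; 83 + 53.81333/60 = 83.896889
  N ⇒ keep positive
  Longitude: 92° + 20/60 + 56.5/3600 = 92 + 0.333333 + 0.015694 = 92.349028
  W ⇒ negate
Point 4:
  Lat: 29.464′ = 0.491067°; total 81.491067
  S → negative
  Lon: 10.44′ = 0.174000°; total 64.174000
  W ⇒ negate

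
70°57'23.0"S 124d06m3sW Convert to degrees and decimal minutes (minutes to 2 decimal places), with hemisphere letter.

70° 57.38′ S, 124° 6.05′ W

Lat: 57 + 23/60 = 57.3833′
Lon: 6 + 3/60 = 6.0500′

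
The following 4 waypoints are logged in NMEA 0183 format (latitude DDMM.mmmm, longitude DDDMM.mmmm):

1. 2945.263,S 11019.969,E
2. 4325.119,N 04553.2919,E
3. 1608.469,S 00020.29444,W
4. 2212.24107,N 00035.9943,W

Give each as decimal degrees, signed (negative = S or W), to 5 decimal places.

Point 1:
  Lat: degrees = first 2 digits = 29, minutes = 45.263; 29 + 45.263/60 = 29.754383
  S ⇒ negate
  Longitude: degrees = first 3 digits = 110, minutes = 19.969; 110 + 19.969/60 = 110.332817
  E ⇒ keep positive
Point 2:
  Latitude: degrees = first 2 digits = 43, minutes = 25.119; 43 + 25.119/60 = 43.418650
  N ⇒ keep positive
  Longitude: split at 3 digits → 045° and 53.2919′; 45 + 53.2919/60 = 45.888198
  E → positive
Point 3:
  Lat: degrees = first 2 digits = 16, minutes = 8.469; 16 + 8.469/60 = 16.141150
  S → negative
  λ: degrees = first 3 digits = 0, minutes = 20.29444; 0 + 20.29444/60 = 0.338241
  W → negative
Point 4:
  Lat: split at 2 digits → 22° and 12.24107′; 22 + 12.24107/60 = 22.204018
  N → positive
  Lon: split at 3 digits → 000° and 35.9943′; 0 + 35.9943/60 = 0.599905
  W ⇒ negate

1. -29.75438, 110.33282
2. 43.41865, 45.88820
3. -16.14115, -0.33824
4. 22.20402, -0.59991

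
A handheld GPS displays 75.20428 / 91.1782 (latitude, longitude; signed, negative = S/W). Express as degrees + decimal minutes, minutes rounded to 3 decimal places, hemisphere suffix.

75° 12.257′ N, 91° 10.692′ E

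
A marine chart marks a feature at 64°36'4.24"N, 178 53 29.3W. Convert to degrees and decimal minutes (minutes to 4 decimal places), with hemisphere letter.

Lat: 36 + 4.24/60 = 36.070667′
λ: 53 + 29.3/60 = 53.488333′

64° 36.0707′ N, 178° 53.4883′ W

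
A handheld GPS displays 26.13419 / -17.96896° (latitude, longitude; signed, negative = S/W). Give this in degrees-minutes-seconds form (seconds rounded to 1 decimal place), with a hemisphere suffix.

Lat: 0.134190 × 60 = 8.05140′ → 8′, remainder × 60 = 3.084″
Longitude is negative → W; |value| = 17.968960
Lon: 0.968960° → 58.13760′; 0.13760 × 60 = 8.256″

26°08′3.1″ N, 17°58′8.3″ W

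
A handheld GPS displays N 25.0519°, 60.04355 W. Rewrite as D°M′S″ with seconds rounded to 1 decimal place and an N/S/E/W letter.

25°03′6.8″ N, 60°02′36.8″ W

Lat: 0.051900 × 60 = 3.11400′ → 3′, remainder × 60 = 6.840″
Longitude: 0.043550 × 60 = 2.61300′ → 2′, remainder × 60 = 36.780″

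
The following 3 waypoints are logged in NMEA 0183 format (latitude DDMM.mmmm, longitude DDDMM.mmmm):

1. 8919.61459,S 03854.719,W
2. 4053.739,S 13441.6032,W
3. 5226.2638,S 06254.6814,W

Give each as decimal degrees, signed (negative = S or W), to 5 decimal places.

1. -89.32691, -38.91198
2. -40.89565, -134.69339
3. -52.43773, -62.91136

Point 1:
  φ: split at 2 digits → 89° and 19.61459′; 89 + 19.61459/60 = 89.326910
  S → negative
  Lon: split at 3 digits → 038° and 54.719′; 38 + 54.719/60 = 38.911983
  W ⇒ negate
Point 2:
  Latitude: degrees = first 2 digits = 40, minutes = 53.739; 40 + 53.739/60 = 40.895650
  S → negative
  λ: degrees = first 3 digits = 134, minutes = 41.6032; 134 + 41.6032/60 = 134.693387
  W ⇒ negate
Point 3:
  Lat: split at 2 digits → 52° and 26.2638′; 52 + 26.2638/60 = 52.437730
  S → negative
  λ: split at 3 digits → 062° and 54.6814′; 62 + 54.6814/60 = 62.911357
  hemisphere W, so the sign is −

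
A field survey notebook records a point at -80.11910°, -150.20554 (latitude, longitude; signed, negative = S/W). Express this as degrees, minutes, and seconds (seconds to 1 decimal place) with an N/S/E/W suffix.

80°07′8.8″ S, 150°12′19.9″ W

Latitude is negative → S; |value| = 80.119100
Lat: 0.119100° → 7.14600′; 0.14600 × 60 = 8.760″
Longitude is negative → W; |value| = 150.205540
λ: 0.205540 × 60 = 12.33240′ → 12′, remainder × 60 = 19.944″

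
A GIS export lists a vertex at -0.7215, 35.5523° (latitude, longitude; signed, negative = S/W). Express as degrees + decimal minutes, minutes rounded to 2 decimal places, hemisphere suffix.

0° 43.29′ S, 35° 33.14′ E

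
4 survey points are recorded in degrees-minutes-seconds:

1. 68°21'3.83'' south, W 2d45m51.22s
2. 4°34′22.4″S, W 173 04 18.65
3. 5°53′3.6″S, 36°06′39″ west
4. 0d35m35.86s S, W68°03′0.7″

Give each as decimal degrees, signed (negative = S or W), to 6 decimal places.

1. -68.351064, -2.764228
2. -4.572889, -173.071847
3. -5.884333, -36.110833
4. -0.593294, -68.050194

Point 1:
  Lat: 68° + 21/60 + 3.83/3600 = 68 + 0.350000 + 0.001064 = 68.3510639
  hemisphere S, so the sign is −
  Longitude: 2 + 45/60 + 51.22/3600 = 2.7642278
  hemisphere W, so the sign is −
Point 2:
  φ: 34′ + 22.4″ = 34.37333′; 4 + 34.37333/60 = 4.5728889
  S ⇒ negate
  Lon: 4′ + 18.65″ = 4.31083′; 173 + 4.31083/60 = 173.0718472
  W ⇒ negate
Point 3:
  Lat: 53′ + 3.6″ = 53.06000′; 5 + 53.06000/60 = 5.8843333
  S → negative
  Lon: 36° + 6/60 + 39/3600 = 36 + 0.100000 + 0.010833 = 36.1108333
  W → negative
Point 4:
  Lat: 0° + 35/60 + 35.86/3600 = 0 + 0.583333 + 0.009961 = 0.5932944
  S → negative
  λ: 68° + 3/60 + 0.7/3600 = 68 + 0.050000 + 0.000194 = 68.0501944
  W ⇒ negate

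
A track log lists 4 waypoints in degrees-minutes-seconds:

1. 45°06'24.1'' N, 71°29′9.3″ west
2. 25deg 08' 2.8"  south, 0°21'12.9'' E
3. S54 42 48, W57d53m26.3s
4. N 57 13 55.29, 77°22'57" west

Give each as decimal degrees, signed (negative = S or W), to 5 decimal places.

Point 1:
  Latitude: 45° + 6/60 + 24.1/3600 = 45 + 0.100000 + 0.006694 = 45.106694
  N ⇒ keep positive
  λ: 71 + 29/60 + 9.3/3600 = 71.485917
  W → negative
Point 2:
  φ: 25° + 8/60 + 2.8/3600 = 25 + 0.133333 + 0.000778 = 25.134111
  hemisphere S, so the sign is −
  Lon: 0 + 21/60 + 12.9/3600 = 0.353583
  E ⇒ keep positive
Point 3:
  Latitude: 42′ + 48″ = 42.80000′; 54 + 42.80000/60 = 54.713333
  hemisphere S, so the sign is −
  Longitude: 57° + 53/60 + 26.3/3600 = 57 + 0.883333 + 0.007306 = 57.890639
  W ⇒ negate
Point 4:
  Lat: 13′ + 55.29″ = 13.92150′; 57 + 13.92150/60 = 57.232025
  N ⇒ keep positive
  Lon: 22′ + 57″ = 22.95000′; 77 + 22.95000/60 = 77.382500
  W ⇒ negate

1. 45.10669, -71.48592
2. -25.13411, 0.35358
3. -54.71333, -57.89064
4. 57.23203, -77.38250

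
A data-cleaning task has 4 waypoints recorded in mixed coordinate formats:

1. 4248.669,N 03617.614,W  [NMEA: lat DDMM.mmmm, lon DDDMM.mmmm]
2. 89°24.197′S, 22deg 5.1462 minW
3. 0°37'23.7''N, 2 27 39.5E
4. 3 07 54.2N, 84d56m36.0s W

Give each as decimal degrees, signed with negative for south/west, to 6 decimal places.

1. 42.811150, -36.293567
2. -89.403283, -22.085770
3. 0.623250, 2.460972
4. 3.131722, -84.943333

Point 1:
  Lat: split at 2 digits → 42° and 48.669′; 42 + 48.669/60 = 42.8111500
  N ⇒ keep positive
  λ: degrees = first 3 digits = 36, minutes = 17.614; 36 + 17.614/60 = 36.2935667
  hemisphere W, so the sign is −
Point 2:
  φ: 89 + 24.197/60 = 89.4032833
  S → negative
  Lon: 5.1462′ = 0.085770°; total 22.0857700
  W ⇒ negate
Point 3:
  φ: 0 + 37/60 + 23.7/3600 = 0.6232500
  N → positive
  Longitude: 2 + 27/60 + 39.5/3600 = 2.4609722
  E ⇒ keep positive
Point 4:
  Lat: 7′ + 54.2″ = 7.90333′; 3 + 7.90333/60 = 3.1317222
  N → positive
  λ: 56′ + 36″ = 56.60000′; 84 + 56.60000/60 = 84.9433333
  W → negative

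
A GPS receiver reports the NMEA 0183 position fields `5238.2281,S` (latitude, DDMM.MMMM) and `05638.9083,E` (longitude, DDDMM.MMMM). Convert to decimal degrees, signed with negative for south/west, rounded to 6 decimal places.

-52.637135, 56.648472

Latitude: split at 2 digits → 52° and 38.2281′; 52 + 38.2281/60 = 52.6371350
S → negative
λ: degrees = first 3 digits = 56, minutes = 38.9083; 56 + 38.9083/60 = 56.6484717
E → positive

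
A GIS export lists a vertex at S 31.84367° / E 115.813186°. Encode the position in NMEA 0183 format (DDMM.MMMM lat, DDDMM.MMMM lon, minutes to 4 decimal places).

3150.6202,S / 11548.7912,E

φ: 31° + 0.843670 × 60 = 31° 50.620200′
Lon: minutes = (115.813186 − 115) × 60 = 48.791160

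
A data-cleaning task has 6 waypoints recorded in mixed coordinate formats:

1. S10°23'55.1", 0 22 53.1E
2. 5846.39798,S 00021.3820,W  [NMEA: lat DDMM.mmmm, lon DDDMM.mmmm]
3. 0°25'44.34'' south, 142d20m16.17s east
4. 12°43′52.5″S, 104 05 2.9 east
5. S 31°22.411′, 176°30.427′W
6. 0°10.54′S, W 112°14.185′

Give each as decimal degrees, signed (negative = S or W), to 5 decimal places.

1. -10.39864, 0.38142
2. -58.77330, -0.35637
3. -0.42898, 142.33783
4. -12.73125, 104.08414
5. -31.37352, -176.50712
6. -0.17567, -112.23642

Point 1:
  Latitude: 10° + 23/60 + 55.1/3600 = 10 + 0.383333 + 0.015306 = 10.398639
  S ⇒ negate
  Lon: 0 + 22/60 + 53.1/3600 = 0.381417
  E → positive
Point 2:
  Latitude: split at 2 digits → 58° and 46.39798′; 58 + 46.39798/60 = 58.773300
  S → negative
  λ: split at 3 digits → 000° and 21.382′; 0 + 21.382/60 = 0.356367
  W ⇒ negate
Point 3:
  φ: 0 + 25/60 + 44.34/3600 = 0.428983
  hemisphere S, so the sign is −
  λ: 20′ + 16.17″ = 20.26950′; 142 + 20.26950/60 = 142.337825
  E → positive
Point 4:
  Lat: 43′ + 52.5″ = 43.87500′; 12 + 43.87500/60 = 12.731250
  S → negative
  Longitude: 104 + 5/60 + 2.9/3600 = 104.084139
  E ⇒ keep positive
Point 5:
  Lat: 31 + 22.411/60 = 31.373517
  S → negative
  λ: 176 + 30.427/60 = 176.507117
  W → negative
Point 6:
  Latitude: 10.54′ = 0.175667°; total 0.175667
  S → negative
  λ: 112 + 14.185/60 = 112.236417
  W → negative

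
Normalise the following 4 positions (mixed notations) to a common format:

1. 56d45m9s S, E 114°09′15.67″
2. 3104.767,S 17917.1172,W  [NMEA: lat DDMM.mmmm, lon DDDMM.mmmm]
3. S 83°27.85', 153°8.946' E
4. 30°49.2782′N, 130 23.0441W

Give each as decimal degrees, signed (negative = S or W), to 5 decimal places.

1. -56.75250, 114.15435
2. -31.07945, -179.28529
3. -83.46417, 153.14910
4. 30.82130, -130.38407

Point 1:
  Latitude: 45′ + 9″ = 45.15000′; 56 + 45.15000/60 = 56.752500
  S → negative
  λ: 9′ + 15.67″ = 9.26117′; 114 + 9.26117/60 = 114.154353
  E ⇒ keep positive
Point 2:
  Lat: degrees = first 2 digits = 31, minutes = 4.767; 31 + 4.767/60 = 31.079450
  S → negative
  λ: degrees = first 3 digits = 179, minutes = 17.1172; 179 + 17.1172/60 = 179.285287
  W → negative
Point 3:
  Latitude: 83 + 27.85/60 = 83.464167
  S → negative
  λ: 8.946′ = 0.149100°; total 153.149100
  E → positive
Point 4:
  Lat: 30 + 49.2782/60 = 30.821303
  N ⇒ keep positive
  λ: 23.0441′ = 0.384068°; total 130.384068
  W ⇒ negate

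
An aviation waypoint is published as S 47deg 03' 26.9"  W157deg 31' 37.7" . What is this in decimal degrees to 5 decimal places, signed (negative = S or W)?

-47.05747, -157.52714

φ: 47 + 3/60 + 26.9/3600 = 47.057472
S ⇒ negate
λ: 157 + 31/60 + 37.7/3600 = 157.527139
W → negative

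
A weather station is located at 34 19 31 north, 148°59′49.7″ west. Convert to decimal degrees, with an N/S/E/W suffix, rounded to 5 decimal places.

Lat: 34° + 19/60 + 31/3600 = 34 + 0.316667 + 0.008611 = 34.325278
Lon: 59′ + 49.7″ = 59.82833′; 148 + 59.82833/60 = 148.997139

34.32528° N, 148.99714° W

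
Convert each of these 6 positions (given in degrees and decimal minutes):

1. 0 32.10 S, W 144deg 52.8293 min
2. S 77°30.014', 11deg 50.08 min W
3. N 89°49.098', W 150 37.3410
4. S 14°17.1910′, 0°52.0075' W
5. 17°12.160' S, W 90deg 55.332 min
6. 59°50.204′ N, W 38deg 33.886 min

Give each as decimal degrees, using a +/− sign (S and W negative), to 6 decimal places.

1. -0.535000, -144.880488
2. -77.500233, -11.834667
3. 89.818300, -150.622350
4. -14.286517, -0.866792
5. -17.202667, -90.922200
6. 59.836733, -38.564767

Point 1:
  φ: 32.1′ = 0.535000°; total 0.5350000
  hemisphere S, so the sign is −
  Longitude: 52.8293′ = 0.880488°; total 144.8804883
  W ⇒ negate
Point 2:
  φ: 77 + 30.014/60 = 77.5002333
  hemisphere S, so the sign is −
  Lon: 50.08′ = 0.834667°; total 11.8346667
  W ⇒ negate
Point 3:
  Latitude: 89 + 49.098/60 = 89.8183000
  N → positive
  λ: 150 + 37.341/60 = 150.6223500
  W → negative
Point 4:
  Lat: 14 + 17.191/60 = 14.2865167
  hemisphere S, so the sign is −
  Lon: 0 + 52.0075/60 = 0.8667917
  W → negative
Point 5:
  Lat: 12.16′ = 0.202667°; total 17.2026667
  hemisphere S, so the sign is −
  Longitude: 90 + 55.332/60 = 90.9222000
  hemisphere W, so the sign is −
Point 6:
  φ: 59 + 50.204/60 = 59.8367333
  N → positive
  Lon: 38 + 33.886/60 = 38.5647667
  W → negative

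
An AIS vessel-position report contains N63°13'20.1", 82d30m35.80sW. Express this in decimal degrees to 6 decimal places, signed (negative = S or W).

Latitude: 63 + 13/60 + 20.1/3600 = 63.2222500
N → positive
λ: 30′ + 35.8″ = 30.59667′; 82 + 30.59667/60 = 82.5099444
hemisphere W, so the sign is −

63.222250, -82.509944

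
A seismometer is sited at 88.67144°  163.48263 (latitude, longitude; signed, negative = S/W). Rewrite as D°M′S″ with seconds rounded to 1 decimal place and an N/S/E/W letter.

Latitude: whole degrees 88; 40.28640′ → 40′ and 17.184″
λ: 0.482630° → 28.95780′; 0.95780 × 60 = 57.468″

88°40′17.2″ N, 163°28′57.5″ E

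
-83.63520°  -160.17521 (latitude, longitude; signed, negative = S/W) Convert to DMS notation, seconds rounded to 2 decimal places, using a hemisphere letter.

83°38′6.72″ S, 160°10′30.76″ W

Latitude is negative → S; |value| = 83.635200
Lat: 0.635200° → 38.11200′; 0.11200 × 60 = 6.7200″
Longitude is negative → W; |value| = 160.175210
Longitude: whole degrees 160; 10.51260′ → 10′ and 30.7560″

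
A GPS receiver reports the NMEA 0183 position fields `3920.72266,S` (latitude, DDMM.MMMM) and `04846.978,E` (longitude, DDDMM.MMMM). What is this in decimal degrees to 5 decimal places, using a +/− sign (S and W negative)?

-39.34538, 48.78297

φ: degrees = first 2 digits = 39, minutes = 20.72266; 39 + 20.72266/60 = 39.345378
S ⇒ negate
Longitude: split at 3 digits → 048° and 46.978′; 48 + 46.978/60 = 48.782967
E → positive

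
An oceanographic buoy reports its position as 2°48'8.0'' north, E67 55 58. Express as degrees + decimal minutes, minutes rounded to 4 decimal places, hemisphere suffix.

φ: seconds/60 = 0.13333; minutes = 48 + 0.13333 = 48.133333
Longitude: seconds/60 = 0.96667; minutes = 55 + 0.96667 = 55.966667

2° 48.1333′ N, 67° 55.9667′ E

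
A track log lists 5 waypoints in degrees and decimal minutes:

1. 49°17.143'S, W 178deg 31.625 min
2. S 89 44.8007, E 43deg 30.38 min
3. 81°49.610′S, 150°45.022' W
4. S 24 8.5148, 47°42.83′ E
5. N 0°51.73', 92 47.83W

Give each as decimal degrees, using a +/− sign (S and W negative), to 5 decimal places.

1. -49.28572, -178.52708
2. -89.74668, 43.50633
3. -81.82683, -150.75037
4. -24.14191, 47.71383
5. 0.86217, -92.79717

Point 1:
  Lat: 17.143′ = 0.285717°; total 49.285717
  S → negative
  Lon: 178 + 31.625/60 = 178.527083
  W ⇒ negate
Point 2:
  Lat: 44.8007′ = 0.746678°; total 89.746678
  S → negative
  λ: 30.38′ = 0.506333°; total 43.506333
  E → positive
Point 3:
  φ: 81 + 49.61/60 = 81.826833
  S → negative
  Lon: 150 + 45.022/60 = 150.750367
  W → negative
Point 4:
  Latitude: 24 + 8.5148/60 = 24.141913
  hemisphere S, so the sign is −
  λ: 47 + 42.83/60 = 47.713833
  E ⇒ keep positive
Point 5:
  Lat: 51.73′ = 0.862167°; total 0.862167
  N ⇒ keep positive
  Longitude: 47.83′ = 0.797167°; total 92.797167
  hemisphere W, so the sign is −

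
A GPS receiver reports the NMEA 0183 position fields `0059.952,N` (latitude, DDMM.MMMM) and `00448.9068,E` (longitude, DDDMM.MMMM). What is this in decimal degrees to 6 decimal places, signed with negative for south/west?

φ: degrees = first 2 digits = 0, minutes = 59.952; 0 + 59.952/60 = 0.9992000
N ⇒ keep positive
Longitude: split at 3 digits → 004° and 48.9068′; 4 + 48.9068/60 = 4.8151133
E ⇒ keep positive

0.999200, 4.815113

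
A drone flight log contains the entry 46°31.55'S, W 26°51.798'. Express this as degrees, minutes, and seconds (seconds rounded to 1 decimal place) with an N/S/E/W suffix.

Latitude: fractional minutes 0.55000 × 60 = 33.000″
λ: 51.79800′ → 51′ and 0.79800 × 60 = 47.880″

46°31′33.0″ S, 26°51′47.9″ W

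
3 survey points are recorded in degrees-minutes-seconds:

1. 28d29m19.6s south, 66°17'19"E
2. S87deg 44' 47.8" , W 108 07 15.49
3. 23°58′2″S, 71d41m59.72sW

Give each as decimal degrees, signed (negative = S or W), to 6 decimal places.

1. -28.488778, 66.288611
2. -87.746611, -108.120969
3. -23.967222, -71.699922

Point 1:
  Latitude: 28° + 29/60 + 19.6/3600 = 28 + 0.483333 + 0.005444 = 28.4887778
  S ⇒ negate
  λ: 66 + 17/60 + 19/3600 = 66.2886111
  E → positive
Point 2:
  Lat: 87 + 44/60 + 47.8/3600 = 87.7466111
  hemisphere S, so the sign is −
  λ: 7′ + 15.49″ = 7.25817′; 108 + 7.25817/60 = 108.1209694
  W ⇒ negate
Point 3:
  Lat: 58′ + 2″ = 58.03333′; 23 + 58.03333/60 = 23.9672222
  hemisphere S, so the sign is −
  Longitude: 41′ + 59.72″ = 41.99533′; 71 + 41.99533/60 = 71.6999222
  W → negative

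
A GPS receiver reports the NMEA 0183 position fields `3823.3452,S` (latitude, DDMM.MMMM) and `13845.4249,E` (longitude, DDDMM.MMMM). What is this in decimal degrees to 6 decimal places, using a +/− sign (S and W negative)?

-38.389087, 138.757082

Lat: split at 2 digits → 38° and 23.3452′; 38 + 23.3452/60 = 38.3890867
S ⇒ negate
Lon: degrees = first 3 digits = 138, minutes = 45.4249; 138 + 45.4249/60 = 138.7570817
E → positive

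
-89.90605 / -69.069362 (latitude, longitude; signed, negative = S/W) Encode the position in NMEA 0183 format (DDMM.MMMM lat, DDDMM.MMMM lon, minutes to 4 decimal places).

Latitude is negative → S; |value| = 89.906050
Latitude: minutes = (89.906050 − 89) × 60 = 54.363000
Longitude is negative → W; |value| = 69.069362
Longitude: minutes = (69.069362 − 69) × 60 = 4.161720

8954.3630,S / 06904.1617,W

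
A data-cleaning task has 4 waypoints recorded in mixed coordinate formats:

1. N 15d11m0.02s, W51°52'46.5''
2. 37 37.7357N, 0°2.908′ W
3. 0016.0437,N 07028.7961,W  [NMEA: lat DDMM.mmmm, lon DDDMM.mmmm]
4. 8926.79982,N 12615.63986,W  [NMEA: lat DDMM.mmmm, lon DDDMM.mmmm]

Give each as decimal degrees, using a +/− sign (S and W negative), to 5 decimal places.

1. 15.18334, -51.87958
2. 37.62893, -0.04847
3. 0.26740, -70.47994
4. 89.44666, -126.26066

Point 1:
  Latitude: 11′ + 0.02″ = 11.00033′; 15 + 11.00033/60 = 15.183339
  N ⇒ keep positive
  λ: 52′ + 46.5″ = 52.77500′; 51 + 52.77500/60 = 51.879583
  W → negative
Point 2:
  Lat: 37 + 37.7357/60 = 37.628928
  N ⇒ keep positive
  λ: 2.908′ = 0.048467°; total 0.048467
  hemisphere W, so the sign is −
Point 3:
  φ: split at 2 digits → 00° and 16.0437′; 0 + 16.0437/60 = 0.267395
  N ⇒ keep positive
  λ: degrees = first 3 digits = 70, minutes = 28.7961; 70 + 28.7961/60 = 70.479935
  W ⇒ negate
Point 4:
  Latitude: split at 2 digits → 89° and 26.79982′; 89 + 26.79982/60 = 89.446664
  N → positive
  Longitude: split at 3 digits → 126° and 15.63986′; 126 + 15.63986/60 = 126.260664
  hemisphere W, so the sign is −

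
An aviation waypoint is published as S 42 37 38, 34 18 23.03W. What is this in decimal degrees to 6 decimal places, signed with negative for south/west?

-42.627222, -34.306397

φ: 37′ + 38″ = 37.63333′; 42 + 37.63333/60 = 42.6272222
hemisphere S, so the sign is −
Lon: 34° + 18/60 + 23.03/3600 = 34 + 0.300000 + 0.006397 = 34.3063972
W ⇒ negate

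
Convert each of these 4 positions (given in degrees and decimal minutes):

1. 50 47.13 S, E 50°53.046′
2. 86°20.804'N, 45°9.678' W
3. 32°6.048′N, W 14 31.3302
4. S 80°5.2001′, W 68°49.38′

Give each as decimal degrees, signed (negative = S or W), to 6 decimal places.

Point 1:
  Lat: 47.13′ = 0.785500°; total 50.7855000
  hemisphere S, so the sign is −
  Longitude: 50 + 53.046/60 = 50.8841000
  E → positive
Point 2:
  φ: 20.804′ = 0.346733°; total 86.3467333
  N ⇒ keep positive
  Lon: 45 + 9.678/60 = 45.1613000
  W ⇒ negate
Point 3:
  φ: 6.048′ = 0.100800°; total 32.1008000
  N → positive
  λ: 31.3302′ = 0.522170°; total 14.5221700
  W → negative
Point 4:
  φ: 5.2001′ = 0.086668°; total 80.0866683
  hemisphere S, so the sign is −
  Longitude: 49.38′ = 0.823000°; total 68.8230000
  hemisphere W, so the sign is −

1. -50.785500, 50.884100
2. 86.346733, -45.161300
3. 32.100800, -14.522170
4. -80.086668, -68.823000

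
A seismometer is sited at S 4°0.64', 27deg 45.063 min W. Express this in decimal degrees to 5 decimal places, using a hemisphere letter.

4.01067° S, 27.75105° W

Latitude: 4 + 0.64/60 = 4.010667
Lon: 27 + 45.063/60 = 27.751050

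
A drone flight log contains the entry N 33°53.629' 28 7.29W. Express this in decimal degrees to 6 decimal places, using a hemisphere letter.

33.893817° N, 28.121500° W

Lat: 53.629′ = 0.893817°; total 33.8938167
Longitude: 28 + 7.29/60 = 28.1215000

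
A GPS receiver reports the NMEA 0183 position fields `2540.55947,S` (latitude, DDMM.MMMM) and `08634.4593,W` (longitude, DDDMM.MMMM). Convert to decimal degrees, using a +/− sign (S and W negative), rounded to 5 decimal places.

Latitude: split at 2 digits → 25° and 40.55947′; 25 + 40.55947/60 = 25.675991
S → negative
Lon: degrees = first 3 digits = 86, minutes = 34.4593; 86 + 34.4593/60 = 86.574322
hemisphere W, so the sign is −

-25.67599, -86.57432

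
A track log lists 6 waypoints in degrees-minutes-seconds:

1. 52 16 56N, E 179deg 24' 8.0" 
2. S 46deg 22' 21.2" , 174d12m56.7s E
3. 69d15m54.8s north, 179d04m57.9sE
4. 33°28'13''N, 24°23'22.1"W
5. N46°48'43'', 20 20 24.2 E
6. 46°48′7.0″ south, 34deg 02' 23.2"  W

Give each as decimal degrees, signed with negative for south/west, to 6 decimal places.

Point 1:
  Latitude: 52° + 16/60 + 56/3600 = 52 + 0.266667 + 0.015556 = 52.2822222
  N ⇒ keep positive
  Lon: 179 + 24/60 + 8/3600 = 179.4022222
  E ⇒ keep positive
Point 2:
  Latitude: 22′ + 21.2″ = 22.35333′; 46 + 22.35333/60 = 46.3725556
  S ⇒ negate
  λ: 174° + 12/60 + 56.7/3600 = 174 + 0.200000 + 0.015750 = 174.2157500
  E ⇒ keep positive
Point 3:
  Lat: 69 + 15/60 + 54.8/3600 = 69.2652222
  N ⇒ keep positive
  Longitude: 179° + 4/60 + 57.9/3600 = 179 + 0.066667 + 0.016083 = 179.0827500
  E ⇒ keep positive
Point 4:
  φ: 33° + 28/60 + 13/3600 = 33 + 0.466667 + 0.003611 = 33.4702778
  N ⇒ keep positive
  λ: 24 + 23/60 + 22.1/3600 = 24.3894722
  W → negative
Point 5:
  Latitude: 46° + 48/60 + 43/3600 = 46 + 0.800000 + 0.011944 = 46.8119444
  N ⇒ keep positive
  λ: 20 + 20/60 + 24.2/3600 = 20.3400556
  E ⇒ keep positive
Point 6:
  Lat: 46° + 48/60 + 7/3600 = 46 + 0.800000 + 0.001944 = 46.8019444
  S ⇒ negate
  Lon: 34° + 2/60 + 23.2/3600 = 34 + 0.033333 + 0.006444 = 34.0397778
  W → negative

1. 52.282222, 179.402222
2. -46.372556, 174.215750
3. 69.265222, 179.082750
4. 33.470278, -24.389472
5. 46.811944, 20.340056
6. -46.801944, -34.039778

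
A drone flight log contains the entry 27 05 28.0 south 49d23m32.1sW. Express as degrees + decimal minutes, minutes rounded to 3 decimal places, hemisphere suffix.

φ: seconds/60 = 0.46667; minutes = 5 + 0.46667 = 5.46667
Longitude: seconds/60 = 0.53500; minutes = 23 + 0.53500 = 23.53500

27° 5.467′ S, 49° 23.535′ W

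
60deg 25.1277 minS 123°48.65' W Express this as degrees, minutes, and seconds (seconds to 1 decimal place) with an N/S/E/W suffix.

φ: 25.12770′ → 25′ and 0.12770 × 60 = 7.662″
Longitude: fractional minutes 0.65000 × 60 = 39.000″

60°25′7.7″ S, 123°48′39.0″ W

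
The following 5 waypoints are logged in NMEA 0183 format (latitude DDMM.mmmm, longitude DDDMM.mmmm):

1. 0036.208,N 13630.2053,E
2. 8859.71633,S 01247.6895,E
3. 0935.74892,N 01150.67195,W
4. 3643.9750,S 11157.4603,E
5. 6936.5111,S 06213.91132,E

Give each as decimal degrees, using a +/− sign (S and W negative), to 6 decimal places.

Point 1:
  φ: degrees = first 2 digits = 0, minutes = 36.208; 0 + 36.208/60 = 0.6034667
  N → positive
  Lon: degrees = first 3 digits = 136, minutes = 30.2053; 136 + 30.2053/60 = 136.5034217
  E → positive
Point 2:
  Lat: split at 2 digits → 88° and 59.71633′; 88 + 59.71633/60 = 88.9952722
  S ⇒ negate
  Longitude: degrees = first 3 digits = 12, minutes = 47.6895; 12 + 47.6895/60 = 12.7948250
  E ⇒ keep positive
Point 3:
  Latitude: degrees = first 2 digits = 9, minutes = 35.74892; 9 + 35.74892/60 = 9.5958153
  N ⇒ keep positive
  Longitude: split at 3 digits → 011° and 50.67195′; 11 + 50.67195/60 = 11.8445325
  W ⇒ negate
Point 4:
  φ: split at 2 digits → 36° and 43.975′; 36 + 43.975/60 = 36.7329167
  S ⇒ negate
  λ: degrees = first 3 digits = 111, minutes = 57.4603; 111 + 57.4603/60 = 111.9576717
  E ⇒ keep positive
Point 5:
  Lat: degrees = first 2 digits = 69, minutes = 36.5111; 69 + 36.5111/60 = 69.6085183
  S → negative
  Longitude: split at 3 digits → 062° and 13.91132′; 62 + 13.91132/60 = 62.2318553
  E ⇒ keep positive

1. 0.603467, 136.503422
2. -88.995272, 12.794825
3. 9.595815, -11.844533
4. -36.732917, 111.957672
5. -69.608518, 62.231855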